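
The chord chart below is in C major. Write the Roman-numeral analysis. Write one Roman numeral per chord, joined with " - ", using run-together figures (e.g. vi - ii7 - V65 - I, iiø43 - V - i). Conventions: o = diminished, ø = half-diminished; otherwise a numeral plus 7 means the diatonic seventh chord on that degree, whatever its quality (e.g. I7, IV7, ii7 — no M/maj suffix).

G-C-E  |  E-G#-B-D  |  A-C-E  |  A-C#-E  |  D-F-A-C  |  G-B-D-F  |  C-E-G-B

I64 - V7/vi - vi - V/ii - ii7 - V7 - I7

G-C-E: root C is the tonic; major triad there is I64.
E-G#-B-D is the secondary dominant of vi (dominant seventh chord on E): V7/vi.
A-C-E has root A, degree 6 in C major, so vi.
A-C#-E: chromatic; A is V of ii, so V/ii.
D-F-A-C has root D, degree 2 in C major, so ii7.
G-B-D-F: dominant seventh chord on G = scale degree 5 → V7.
C-E-G-B: major seventh chord on C = scale degree 1 → I7.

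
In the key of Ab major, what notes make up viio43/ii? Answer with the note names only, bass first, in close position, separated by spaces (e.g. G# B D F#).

viio43/ii is a secondary leading-tone chord. The target ii is Bb in Ab major; the applied chord is rooted a semitone below, on A.
Building a fully diminished seventh chord on A gives A-C-Eb-Gb.
With the 43 figure the chord is in second inversion; from the bass Eb upward in close position it reads Eb-Gb-A-C.

Eb Gb A C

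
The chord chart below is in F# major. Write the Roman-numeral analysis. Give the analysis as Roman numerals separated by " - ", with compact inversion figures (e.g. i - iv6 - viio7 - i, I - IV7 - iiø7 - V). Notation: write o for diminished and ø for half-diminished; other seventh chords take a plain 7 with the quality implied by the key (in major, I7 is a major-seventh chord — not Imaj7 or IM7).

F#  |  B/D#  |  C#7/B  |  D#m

F#: root F# is the tonic; major triad there is I.
B/D# has root B, degree 4 in F# major, so IV6.
C#7/B: root C# is the dominant; dominant seventh chord there is V42.
D#m: root D# is the submediant; minor triad there is vi.

I - IV6 - V42 - vi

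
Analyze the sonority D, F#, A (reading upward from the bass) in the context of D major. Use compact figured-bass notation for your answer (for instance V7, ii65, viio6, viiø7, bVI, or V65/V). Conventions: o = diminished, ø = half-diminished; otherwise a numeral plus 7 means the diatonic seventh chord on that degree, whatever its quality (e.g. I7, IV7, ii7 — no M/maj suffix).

I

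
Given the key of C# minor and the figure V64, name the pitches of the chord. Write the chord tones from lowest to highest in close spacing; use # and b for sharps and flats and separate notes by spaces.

In C# minor, scale degree 5 is G#. The dominant is major (leading tone raised), so V is a major triad.
That chord is spelled G#-B#-D#.
The figured bass 64 indicates second inversion, placing the fifth (D#) in the bass: D#-G#-B#.

D# G# B#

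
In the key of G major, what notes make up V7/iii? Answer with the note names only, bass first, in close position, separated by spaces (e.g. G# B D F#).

F# A# C# E

The slash means an applied dominant: we want the dominant of iii. In G major, iii is B minor, and its dominant is built on F#.
Building a dominant seventh chord on F# gives F#-A#-C#-E.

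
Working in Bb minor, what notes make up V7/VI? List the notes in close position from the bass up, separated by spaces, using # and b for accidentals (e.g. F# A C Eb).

The slash means an applied dominant: we want the dominant of VI. In Bb minor, VI is Gb major, and its dominant is built on Db.
Building a dominant seventh chord on Db gives Db-F-Ab-Cb.

Db F Ab Cb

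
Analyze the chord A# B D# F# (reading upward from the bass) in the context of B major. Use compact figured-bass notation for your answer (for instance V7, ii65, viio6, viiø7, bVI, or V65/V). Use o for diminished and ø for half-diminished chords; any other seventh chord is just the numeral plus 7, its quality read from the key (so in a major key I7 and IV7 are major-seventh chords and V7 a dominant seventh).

Stacked in thirds the chord is B-D#-F#-A#: a major seventh chord on B.
B is scale degree 1 in B major, and a major seventh chord on that degree is written I7.
With A# in the bass the chord is in third inversion, so the figured bass is 42.

I42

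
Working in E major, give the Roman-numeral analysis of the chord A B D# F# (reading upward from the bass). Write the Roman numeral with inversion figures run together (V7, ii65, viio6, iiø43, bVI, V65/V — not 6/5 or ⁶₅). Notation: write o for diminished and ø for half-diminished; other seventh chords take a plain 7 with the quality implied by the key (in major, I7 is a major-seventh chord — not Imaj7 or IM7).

The pitches B-D#-F#-A form a dominant seventh chord rooted on B.
B is scale degree 5 in E major, and a dominant seventh chord on that degree is written V7.
With A in the bass the chord is in third inversion, so the figured bass is 42.

V42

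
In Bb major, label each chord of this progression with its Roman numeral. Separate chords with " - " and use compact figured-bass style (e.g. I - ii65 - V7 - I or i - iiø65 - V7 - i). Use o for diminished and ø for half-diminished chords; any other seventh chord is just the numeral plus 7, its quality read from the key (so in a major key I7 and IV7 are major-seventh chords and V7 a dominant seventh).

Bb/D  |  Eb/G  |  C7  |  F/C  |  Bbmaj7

I6 - IV6 - V7/V - V64 - I7

Bb/D: root Bb is the tonic; major triad there is I6.
Eb/G: root Eb is the subdominant; major triad there is IV6.
C7 is the secondary dominant of V (dominant seventh chord on C): V7/V.
F/C has root F, degree 5 in Bb major, so V64.
Bbmaj7 has root Bb, degree 1 in Bb major, so I7.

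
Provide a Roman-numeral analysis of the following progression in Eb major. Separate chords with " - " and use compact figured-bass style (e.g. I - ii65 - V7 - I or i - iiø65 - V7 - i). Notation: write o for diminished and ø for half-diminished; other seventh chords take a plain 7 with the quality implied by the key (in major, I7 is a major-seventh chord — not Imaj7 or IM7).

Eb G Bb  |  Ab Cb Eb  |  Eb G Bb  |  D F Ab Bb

I - iv - I - V65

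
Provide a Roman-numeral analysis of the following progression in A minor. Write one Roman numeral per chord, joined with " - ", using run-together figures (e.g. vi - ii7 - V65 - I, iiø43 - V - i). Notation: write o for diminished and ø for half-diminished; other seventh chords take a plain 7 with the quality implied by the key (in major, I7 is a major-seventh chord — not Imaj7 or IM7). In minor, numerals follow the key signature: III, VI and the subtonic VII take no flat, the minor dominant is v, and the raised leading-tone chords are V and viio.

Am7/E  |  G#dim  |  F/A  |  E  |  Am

i43 - viio - VI6 - V - i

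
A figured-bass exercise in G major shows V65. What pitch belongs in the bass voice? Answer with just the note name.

F#

V in G major has root D; the chord is D-F#-A-C.
The figure 65 means first inversion — the third is in the bass.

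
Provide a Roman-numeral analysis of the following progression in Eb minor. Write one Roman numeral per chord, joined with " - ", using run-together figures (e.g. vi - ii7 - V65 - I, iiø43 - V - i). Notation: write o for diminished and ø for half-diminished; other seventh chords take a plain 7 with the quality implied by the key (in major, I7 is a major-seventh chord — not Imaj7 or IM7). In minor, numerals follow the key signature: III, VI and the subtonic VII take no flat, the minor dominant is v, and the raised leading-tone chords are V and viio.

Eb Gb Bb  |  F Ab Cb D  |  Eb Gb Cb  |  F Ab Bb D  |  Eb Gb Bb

Eb-Gb-Bb: root Eb is the tonic; minor triad there is i.
F-Ab-Cb-D: fully diminished seventh chord on D = scale degree 7 → viio65.
Eb-Gb-Cb: major triad on Cb = scale degree 6 → VI6.
F-Ab-Bb-D has root Bb, degree 5 in Eb minor, so V43.
Eb-Gb-Bb: minor triad on Eb = scale degree 1 → i.

i - viio65 - VI6 - V43 - i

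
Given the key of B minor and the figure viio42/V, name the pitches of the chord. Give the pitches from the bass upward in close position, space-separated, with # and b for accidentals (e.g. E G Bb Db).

viio42/V is a secondary leading-tone chord. The target V is F# in B minor; the applied chord is rooted a semitone below, on E#.
Building a fully diminished seventh chord on E# gives E#-G#-B-D.
With the 42 figure the chord is in third inversion; from the bass D upward in close position it reads D-E#-G#-B.

D E# G# B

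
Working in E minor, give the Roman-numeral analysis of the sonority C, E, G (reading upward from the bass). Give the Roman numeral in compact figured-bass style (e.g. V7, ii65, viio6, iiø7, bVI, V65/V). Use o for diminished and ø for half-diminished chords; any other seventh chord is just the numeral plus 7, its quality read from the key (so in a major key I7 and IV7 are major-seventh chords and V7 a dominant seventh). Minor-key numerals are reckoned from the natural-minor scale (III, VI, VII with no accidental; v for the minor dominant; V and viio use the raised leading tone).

The pitches C-E-G form a major triad rooted on C.
In E minor, C is the submediant; the diatonic major triad there is VI.

VI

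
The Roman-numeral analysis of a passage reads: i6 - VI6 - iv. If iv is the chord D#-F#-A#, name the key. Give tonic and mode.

A# minor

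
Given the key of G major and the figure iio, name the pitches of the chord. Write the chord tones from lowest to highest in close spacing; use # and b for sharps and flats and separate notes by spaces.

iio is the diminished supertonic triad, borrowed from the parallel minor. In G major that root is A.
So the chord is A-C-Eb, a diminished triad.

A C Eb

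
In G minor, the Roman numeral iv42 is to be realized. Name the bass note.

iv in G minor has root C; the chord is C-Eb-G-Bb.
The figure 42 means third inversion — the seventh is in the bass.

Bb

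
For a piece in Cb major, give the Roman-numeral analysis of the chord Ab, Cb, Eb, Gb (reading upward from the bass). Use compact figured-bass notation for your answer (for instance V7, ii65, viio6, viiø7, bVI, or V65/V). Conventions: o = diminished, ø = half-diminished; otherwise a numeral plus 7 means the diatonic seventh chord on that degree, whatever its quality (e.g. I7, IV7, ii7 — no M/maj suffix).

The pitches Ab-Cb-Eb-Gb form a minor seventh chord rooted on Ab.
In Cb major, Ab is the submediant; the diatonic minor seventh chord there is vi7.

vi7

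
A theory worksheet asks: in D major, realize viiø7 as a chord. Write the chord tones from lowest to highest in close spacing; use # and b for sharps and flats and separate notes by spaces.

C# E G B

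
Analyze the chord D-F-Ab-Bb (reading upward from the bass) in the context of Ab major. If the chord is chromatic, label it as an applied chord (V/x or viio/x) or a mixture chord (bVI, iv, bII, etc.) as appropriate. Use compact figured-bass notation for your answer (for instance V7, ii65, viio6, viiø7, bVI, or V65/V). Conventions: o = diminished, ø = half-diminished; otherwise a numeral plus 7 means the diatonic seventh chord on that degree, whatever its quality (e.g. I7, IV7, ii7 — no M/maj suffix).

V65/V

The pitches Bb-D-F-Ab form a dominant seventh chord rooted on Bb.
Bb is not a diatonic chord root with this quality in Ab major, but it lies a perfect fifth above Eb (V), so the chord functions as an applied dominant of V.
With D in the bass the chord is in first inversion, so the figured bass is 65.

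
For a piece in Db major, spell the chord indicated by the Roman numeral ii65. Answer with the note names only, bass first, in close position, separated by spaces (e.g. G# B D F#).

The numeral's case and figure indicate a minor seventh chord. In Db major its root, the supertonic, is Eb.
That chord is spelled Eb-Gb-Bb-Db.
With the 65 figure the chord is in first inversion; from the bass Gb upward in close position it reads Gb-Bb-Db-Eb.

Gb Bb Db Eb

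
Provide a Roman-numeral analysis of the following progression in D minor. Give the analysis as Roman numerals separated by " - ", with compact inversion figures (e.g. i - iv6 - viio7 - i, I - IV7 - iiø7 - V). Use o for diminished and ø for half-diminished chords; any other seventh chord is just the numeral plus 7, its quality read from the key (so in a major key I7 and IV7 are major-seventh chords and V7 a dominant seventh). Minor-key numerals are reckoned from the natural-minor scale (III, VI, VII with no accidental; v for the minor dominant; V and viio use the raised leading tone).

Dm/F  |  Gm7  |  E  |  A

i6 - iv7 - V/V - V

Dm/F: root D is the tonic; minor triad there is i6.
Gm7 has root G, degree 4 in D minor, so iv7.
E: chromatic; E is V of V, so V/V.
A: major triad on A = scale degree 5 → V.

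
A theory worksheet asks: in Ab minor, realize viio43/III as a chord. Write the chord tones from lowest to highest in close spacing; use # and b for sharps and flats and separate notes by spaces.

viio43/III is a secondary leading-tone chord. The target III is Cb in Ab minor; the applied chord is rooted a semitone below, on Bb.
Building a fully diminished seventh chord on Bb gives Bb-Db-Fb-Abb.
The figured bass 43 indicates second inversion, placing the fifth (Fb) in the bass: Fb-Abb-Bb-Db.

Fb Abb Bb Db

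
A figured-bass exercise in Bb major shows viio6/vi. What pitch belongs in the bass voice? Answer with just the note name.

A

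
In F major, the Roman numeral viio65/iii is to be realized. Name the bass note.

The applied chord viio65/iii is rooted on G#: G#-B-D-F.
The figure 65 means first inversion — the third is in the bass.

B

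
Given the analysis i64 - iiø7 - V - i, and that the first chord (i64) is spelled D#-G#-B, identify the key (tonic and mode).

The chord G#m/D# is a minor triad rooted on G#; its label is i64.
If G# is scale degree 1 and the mode makes that degree carry a minor triad, the tonic is G# and the mode is minor.

G# minor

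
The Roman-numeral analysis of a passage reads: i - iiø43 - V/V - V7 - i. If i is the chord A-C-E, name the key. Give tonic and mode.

A minor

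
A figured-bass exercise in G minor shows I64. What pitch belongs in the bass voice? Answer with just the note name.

D

I in G minor has root G; the chord is G-B-D.
The figure 64 means second inversion — the fifth is in the bass.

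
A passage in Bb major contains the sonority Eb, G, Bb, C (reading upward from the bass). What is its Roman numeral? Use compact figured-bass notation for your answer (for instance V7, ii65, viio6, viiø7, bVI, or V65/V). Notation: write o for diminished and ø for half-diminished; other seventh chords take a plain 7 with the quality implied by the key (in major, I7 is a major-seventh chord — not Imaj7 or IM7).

ii65

The pitches C-Eb-G-Bb form a minor seventh chord rooted on C.
C is scale degree 2 in Bb major, and a minor seventh chord on that degree is written ii7.
With Eb in the bass the chord is in first inversion, so the figured bass is 65.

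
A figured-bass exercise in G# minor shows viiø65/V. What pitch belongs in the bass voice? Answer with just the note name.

The applied chord viiø65/V is rooted on C##: C##-E#-G#-B#.
The figure 65 means first inversion — the third is in the bass.

E#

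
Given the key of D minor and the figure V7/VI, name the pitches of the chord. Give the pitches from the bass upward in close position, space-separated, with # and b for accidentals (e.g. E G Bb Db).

F A C Eb

The slash means an applied dominant: we want the dominant of VI. In D minor, VI is Bb major, and its dominant is built on F.
Building a dominant seventh chord on F gives F-A-C-Eb.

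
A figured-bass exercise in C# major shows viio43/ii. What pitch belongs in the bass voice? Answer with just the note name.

G#

The applied chord viio43/ii is rooted on C##: C##-E#-G#-B.
The figure 43 means second inversion — the fifth is in the bass.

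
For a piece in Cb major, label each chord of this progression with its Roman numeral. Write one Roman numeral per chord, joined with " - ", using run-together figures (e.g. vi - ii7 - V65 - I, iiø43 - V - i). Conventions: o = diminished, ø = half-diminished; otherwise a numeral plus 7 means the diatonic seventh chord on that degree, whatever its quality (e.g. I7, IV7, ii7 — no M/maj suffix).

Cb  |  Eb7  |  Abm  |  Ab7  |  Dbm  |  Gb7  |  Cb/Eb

I - V7/vi - vi - V7/ii - ii - V7 - I6

Cb: root Cb is the tonic; major triad there is I.
Eb7: a dominant seventh chord on Eb, the applied dominant of vi → V7/vi.
Abm: root Ab is the submediant; minor triad there is vi.
Ab7: a dominant seventh chord on Ab, the applied dominant of ii → V7/ii.
Dbm: minor triad on Db = scale degree 2 → ii.
Gb7: root Gb is the dominant; dominant seventh chord there is V7.
Cb/Eb has root Cb, degree 1 in Cb major, so I6.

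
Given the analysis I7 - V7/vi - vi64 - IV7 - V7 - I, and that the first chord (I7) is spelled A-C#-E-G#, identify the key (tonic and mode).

I7 is given as A-C#-E-G# — a major seventh chord with root A.
If A is scale degree 1 and the mode makes that degree carry a major seventh chord, the tonic is A and the mode is major.

A major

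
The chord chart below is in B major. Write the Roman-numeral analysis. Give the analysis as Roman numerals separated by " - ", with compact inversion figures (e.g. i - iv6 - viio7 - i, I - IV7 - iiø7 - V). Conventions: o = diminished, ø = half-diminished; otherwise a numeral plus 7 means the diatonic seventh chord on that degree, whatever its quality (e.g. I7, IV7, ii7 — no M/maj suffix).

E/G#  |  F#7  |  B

E/G#: root E is the subdominant; major triad there is IV6.
F#7: dominant seventh chord on F# = scale degree 5 → V7.
B: root B is the tonic; major triad there is I.

IV6 - V7 - I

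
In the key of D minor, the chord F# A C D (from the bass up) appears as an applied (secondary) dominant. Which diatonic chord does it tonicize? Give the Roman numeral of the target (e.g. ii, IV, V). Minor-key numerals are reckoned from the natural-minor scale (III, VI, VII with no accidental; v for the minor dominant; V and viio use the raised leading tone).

iv

The chord is a dominant seventh chord on D.
A dominant resolves down a perfect fifth: D → G. In D minor, G is scale degree 4, i.e. iv.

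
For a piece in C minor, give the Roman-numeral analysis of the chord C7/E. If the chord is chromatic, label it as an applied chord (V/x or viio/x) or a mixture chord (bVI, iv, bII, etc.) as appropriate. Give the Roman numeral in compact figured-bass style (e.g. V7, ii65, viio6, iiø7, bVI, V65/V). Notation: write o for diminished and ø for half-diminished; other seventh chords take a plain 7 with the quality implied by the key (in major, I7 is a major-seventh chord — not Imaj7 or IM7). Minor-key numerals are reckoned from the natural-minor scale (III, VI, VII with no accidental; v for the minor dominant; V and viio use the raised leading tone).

V65/iv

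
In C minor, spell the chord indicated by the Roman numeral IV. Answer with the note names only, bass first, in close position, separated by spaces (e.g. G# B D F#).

F A C

Scale degree 4 in C minor is F; here the chord built on it is altered to a major triad. IV is the major subdominant, borrowed from the parallel major.
So the chord is F-A-C.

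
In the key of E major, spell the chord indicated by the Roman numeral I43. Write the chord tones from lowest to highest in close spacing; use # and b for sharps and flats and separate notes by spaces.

In E major, the first degree is E, and the diatonic chord built there is a major seventh chord.
That chord is spelled E-G#-B-D#.
The figured bass 43 indicates second inversion, placing the fifth (B) in the bass: B-D#-E-G#.

B D# E G#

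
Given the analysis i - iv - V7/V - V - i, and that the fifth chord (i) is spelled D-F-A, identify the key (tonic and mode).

D minor

The anchor chord is a minor triad on D, labeled i.
If D is scale degree 1 and the mode makes that degree carry a minor triad, the tonic is D and the mode is minor.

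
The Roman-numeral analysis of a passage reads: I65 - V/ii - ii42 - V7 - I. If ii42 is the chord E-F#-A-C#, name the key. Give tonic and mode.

E major

The anchor chord is a minor seventh chord on F#, labeled ii42.
Counting down one scale step from F# places the tonic on E; a minor seventh chord on degree 2 is diatonic only in major.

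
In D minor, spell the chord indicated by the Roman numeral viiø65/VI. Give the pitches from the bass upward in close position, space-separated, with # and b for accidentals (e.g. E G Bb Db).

viiø65/VI is a secondary leading-tone chord. The target VI is Bb in D minor; the applied chord is rooted a semitone below, on A.
Building a half-diminished seventh chord on A gives A-C-Eb-G.
With the 65 figure the chord is in first inversion; from the bass C upward in close position it reads C-Eb-G-A.

C Eb G A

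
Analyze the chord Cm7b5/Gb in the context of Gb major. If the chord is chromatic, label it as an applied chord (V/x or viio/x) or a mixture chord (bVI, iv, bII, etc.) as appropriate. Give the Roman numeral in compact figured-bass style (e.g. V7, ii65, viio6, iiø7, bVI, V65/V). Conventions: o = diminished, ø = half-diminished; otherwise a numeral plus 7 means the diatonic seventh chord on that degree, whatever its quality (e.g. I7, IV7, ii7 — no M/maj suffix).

The pitches C-Eb-Gb-Bb form a half-diminished seventh chord rooted on C.
C sits a half step below Db (V in Gb major); a diminished chord there is the applied leading-tone chord of V.
With Gb in the bass the chord is in second inversion, so the figured bass is 43.

viiø43/V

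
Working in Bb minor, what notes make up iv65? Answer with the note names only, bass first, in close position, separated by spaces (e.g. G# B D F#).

Gb Bb Db Eb

The numeral's case and figure indicate a minor seventh chord. In Bb minor its root, the fourth degree, is Eb.
Stacking thirds from Eb gives Eb-Gb-Bb-Db.
With the 65 figure the chord is in first inversion; from the bass Gb upward in close position it reads Gb-Bb-Db-Eb.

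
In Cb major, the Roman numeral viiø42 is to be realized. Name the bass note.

viiø in Cb major has root Bb; the chord is Bb-Db-Fb-Ab.
The figure 42 means third inversion — the seventh is in the bass.

Ab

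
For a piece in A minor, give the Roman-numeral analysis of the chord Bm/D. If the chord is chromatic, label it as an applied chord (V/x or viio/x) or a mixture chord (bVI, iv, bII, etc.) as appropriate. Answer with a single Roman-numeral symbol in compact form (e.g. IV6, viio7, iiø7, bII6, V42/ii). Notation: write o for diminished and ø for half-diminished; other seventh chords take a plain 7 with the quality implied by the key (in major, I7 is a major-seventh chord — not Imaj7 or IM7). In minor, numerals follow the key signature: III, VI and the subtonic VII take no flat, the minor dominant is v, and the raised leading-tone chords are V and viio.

Stacked in thirds the chord is B-D-F#: a minor triad on B.
B is the second degree of A minor. This is the minor supertonic, borrowed from the parallel major (the Dorian ii).
With D in the bass the chord is in first inversion, so the figured bass is 6.

ii6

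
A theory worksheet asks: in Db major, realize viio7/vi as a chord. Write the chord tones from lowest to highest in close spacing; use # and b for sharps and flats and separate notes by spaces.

A C Eb Gb

viio7/vi is a secondary leading-tone chord. The target vi is Bb in Db major; the applied chord is rooted a semitone below, on A.
Building a fully diminished seventh chord on A gives A-C-Eb-Gb.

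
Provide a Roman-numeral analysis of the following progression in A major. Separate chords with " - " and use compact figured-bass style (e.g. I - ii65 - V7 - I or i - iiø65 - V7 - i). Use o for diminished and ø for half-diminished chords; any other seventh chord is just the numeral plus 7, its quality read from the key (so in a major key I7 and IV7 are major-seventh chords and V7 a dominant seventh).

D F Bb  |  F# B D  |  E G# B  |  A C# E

bII6 - ii64 - V - I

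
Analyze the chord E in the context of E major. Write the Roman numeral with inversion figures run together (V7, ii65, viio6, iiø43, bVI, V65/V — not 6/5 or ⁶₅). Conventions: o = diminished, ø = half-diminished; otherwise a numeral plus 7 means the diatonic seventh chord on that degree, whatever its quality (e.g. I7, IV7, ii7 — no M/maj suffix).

I

Stacked in thirds the chord is E-G#-B: a major triad on E.
E is scale degree 1 in E major, and a major triad on that degree is written I.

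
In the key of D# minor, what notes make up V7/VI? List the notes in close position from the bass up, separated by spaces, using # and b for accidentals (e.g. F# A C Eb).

F# A# C# E

V7/VI is a secondary dominant — the dominant seventh of VI. VI in D# minor is B, so the applied chord's root is F#, a perfect fifth above.
Building a dominant seventh chord on F# gives F#-A#-C#-E.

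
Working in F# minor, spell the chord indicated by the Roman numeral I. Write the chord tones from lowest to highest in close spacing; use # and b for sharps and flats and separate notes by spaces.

I is the major tonic (Picardy third), borrowed from the parallel major. In F# minor that root is F#.
So the chord is F#-A#-C#.

F# A# C#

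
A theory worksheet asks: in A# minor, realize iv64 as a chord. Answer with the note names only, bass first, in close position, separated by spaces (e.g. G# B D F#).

A# D# F#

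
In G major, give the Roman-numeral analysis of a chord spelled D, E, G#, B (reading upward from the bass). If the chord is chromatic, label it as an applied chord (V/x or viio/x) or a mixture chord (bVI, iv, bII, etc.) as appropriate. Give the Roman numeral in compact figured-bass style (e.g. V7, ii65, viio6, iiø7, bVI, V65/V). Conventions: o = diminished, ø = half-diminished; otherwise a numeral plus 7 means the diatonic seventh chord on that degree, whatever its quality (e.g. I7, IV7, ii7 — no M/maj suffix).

V42/ii

Stacked in thirds the chord is E-G#-B-D: a dominant seventh chord on E.
E is not a diatonic chord root with this quality in G major, but it lies a perfect fifth above A (ii), so the chord functions as an applied dominant of ii.
With D in the bass the chord is in third inversion, so the figured bass is 42.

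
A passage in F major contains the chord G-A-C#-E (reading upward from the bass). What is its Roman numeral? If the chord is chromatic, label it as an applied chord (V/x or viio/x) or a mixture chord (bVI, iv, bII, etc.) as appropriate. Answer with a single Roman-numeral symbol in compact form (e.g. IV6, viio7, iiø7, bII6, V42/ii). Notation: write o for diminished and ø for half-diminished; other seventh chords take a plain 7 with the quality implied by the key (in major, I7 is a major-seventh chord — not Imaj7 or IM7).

V42/vi

The pitches A-C#-E-G form a dominant seventh chord rooted on A.
A is not a diatonic chord root with this quality in F major, but it lies a perfect fifth above D (vi), so the chord functions as an applied dominant of vi.
With G in the bass the chord is in third inversion, so the figured bass is 42.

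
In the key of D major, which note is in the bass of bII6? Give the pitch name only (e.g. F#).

G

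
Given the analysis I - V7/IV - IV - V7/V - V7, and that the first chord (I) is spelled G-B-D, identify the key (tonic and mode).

G major

The chord G is a major triad rooted on G; its label is I.
If G is scale degree 1 and the mode makes that degree carry a major triad, the tonic is G and the mode is major.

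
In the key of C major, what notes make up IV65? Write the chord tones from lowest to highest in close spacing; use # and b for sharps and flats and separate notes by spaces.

The numeral's case and figure indicate a major seventh chord. In C major its root, the fourth degree, is F.
Stacking thirds from F gives F-A-C-E.
The figured bass 65 indicates first inversion, placing the third (A) in the bass: A-C-E-F.

A C E F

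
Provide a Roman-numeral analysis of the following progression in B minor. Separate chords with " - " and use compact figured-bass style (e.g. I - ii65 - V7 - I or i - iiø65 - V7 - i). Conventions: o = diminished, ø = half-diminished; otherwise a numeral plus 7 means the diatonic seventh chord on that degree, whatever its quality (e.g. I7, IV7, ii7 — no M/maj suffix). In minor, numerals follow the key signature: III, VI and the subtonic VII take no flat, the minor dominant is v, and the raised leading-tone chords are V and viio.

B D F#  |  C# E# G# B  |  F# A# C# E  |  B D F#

i - V7/V - V7 - i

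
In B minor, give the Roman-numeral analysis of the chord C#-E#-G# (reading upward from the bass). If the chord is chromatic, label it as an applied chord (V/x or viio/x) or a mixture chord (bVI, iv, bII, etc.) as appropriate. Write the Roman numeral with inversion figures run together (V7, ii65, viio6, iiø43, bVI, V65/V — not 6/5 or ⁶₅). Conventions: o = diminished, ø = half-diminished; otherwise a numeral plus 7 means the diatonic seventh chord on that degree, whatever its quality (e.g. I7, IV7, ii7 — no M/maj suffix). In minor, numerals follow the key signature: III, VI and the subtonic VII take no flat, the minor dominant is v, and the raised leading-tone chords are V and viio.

V/V

The pitches C#-E#-G# form a major triad rooted on C#.
C# is not a diatonic chord root with this quality in B minor, but it lies a perfect fifth above F# (V), so the chord functions as an applied dominant of V.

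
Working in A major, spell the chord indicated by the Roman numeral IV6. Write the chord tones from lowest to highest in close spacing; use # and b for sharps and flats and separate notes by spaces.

F# A D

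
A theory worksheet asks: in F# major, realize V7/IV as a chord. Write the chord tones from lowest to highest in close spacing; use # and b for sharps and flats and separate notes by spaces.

F# A# C# E

The slash means an applied dominant: we want the dominant of IV. In F# major, IV is B major, and its dominant is built on F#.
Building a dominant seventh chord on F# gives F#-A#-C#-E.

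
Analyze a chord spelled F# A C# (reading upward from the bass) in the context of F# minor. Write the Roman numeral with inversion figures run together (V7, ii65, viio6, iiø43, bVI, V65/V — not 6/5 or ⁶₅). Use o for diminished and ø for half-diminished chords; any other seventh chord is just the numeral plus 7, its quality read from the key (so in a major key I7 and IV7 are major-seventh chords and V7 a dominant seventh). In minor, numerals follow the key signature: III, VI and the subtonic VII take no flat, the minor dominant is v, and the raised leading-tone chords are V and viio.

i

The pitches F#-A-C# form a minor triad rooted on F#.
F# is scale degree 1 in F# minor, and a minor triad on that degree is written i.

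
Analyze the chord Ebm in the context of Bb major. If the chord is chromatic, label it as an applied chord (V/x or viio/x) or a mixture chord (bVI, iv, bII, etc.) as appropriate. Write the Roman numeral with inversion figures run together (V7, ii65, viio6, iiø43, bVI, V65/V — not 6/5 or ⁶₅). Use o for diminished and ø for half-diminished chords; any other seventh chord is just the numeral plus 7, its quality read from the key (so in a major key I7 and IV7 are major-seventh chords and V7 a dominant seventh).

Stacked in thirds the chord is Eb-Gb-Bb: a minor triad on Eb.
Eb is the fourth degree of Bb major. This is the minor subdominant, borrowed from the parallel minor.

iv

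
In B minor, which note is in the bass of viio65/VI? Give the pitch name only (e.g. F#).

A

The applied chord viio65/VI is rooted on F#: F#-A-C-Eb.
The figure 65 means first inversion — the third is in the bass.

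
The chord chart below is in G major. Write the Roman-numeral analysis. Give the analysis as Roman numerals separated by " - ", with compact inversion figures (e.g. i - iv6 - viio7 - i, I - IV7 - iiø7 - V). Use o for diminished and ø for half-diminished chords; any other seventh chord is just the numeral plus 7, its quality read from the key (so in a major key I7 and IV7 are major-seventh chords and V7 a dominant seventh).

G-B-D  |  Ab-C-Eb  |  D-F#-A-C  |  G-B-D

G-B-D: major triad on G = scale degree 1 → I.
Ab-C-Eb: major triad on Ab — chromatic; Ab is the lowered second degree, so this is the Neapolitan chord, bII.
D-F#-A-C has root D, degree 5 in G major, so V7.
G-B-D: root G is the tonic; major triad there is I.

I - bII - V7 - I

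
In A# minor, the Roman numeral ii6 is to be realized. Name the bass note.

ii in A# minor has root B#; the chord is B#-D#-F##.
The figure 6 means first inversion — the third is in the bass.

D#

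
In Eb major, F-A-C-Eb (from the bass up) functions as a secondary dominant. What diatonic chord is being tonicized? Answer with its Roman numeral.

The chord is a dominant seventh chord on F.
A dominant resolves down a perfect fifth: F → Bb. In Eb major, Bb is scale degree 5, i.e. V.

V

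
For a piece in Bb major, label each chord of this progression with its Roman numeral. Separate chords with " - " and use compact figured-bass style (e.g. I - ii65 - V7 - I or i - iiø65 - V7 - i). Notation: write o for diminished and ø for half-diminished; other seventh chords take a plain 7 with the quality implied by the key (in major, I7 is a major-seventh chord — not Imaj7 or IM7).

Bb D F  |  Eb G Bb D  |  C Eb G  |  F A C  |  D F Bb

I - IV7 - ii - V - I6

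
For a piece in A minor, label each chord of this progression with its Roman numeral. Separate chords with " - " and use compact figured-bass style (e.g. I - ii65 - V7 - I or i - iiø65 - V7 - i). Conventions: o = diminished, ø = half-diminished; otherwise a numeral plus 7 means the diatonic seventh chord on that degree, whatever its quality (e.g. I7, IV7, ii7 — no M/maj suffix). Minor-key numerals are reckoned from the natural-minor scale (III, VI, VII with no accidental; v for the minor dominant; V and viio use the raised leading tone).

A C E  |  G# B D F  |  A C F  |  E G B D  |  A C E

i - viio7 - VI6 - v7 - i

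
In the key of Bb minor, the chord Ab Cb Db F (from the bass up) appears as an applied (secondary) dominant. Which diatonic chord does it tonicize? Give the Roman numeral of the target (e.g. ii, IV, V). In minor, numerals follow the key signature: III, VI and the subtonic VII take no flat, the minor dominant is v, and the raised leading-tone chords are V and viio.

VI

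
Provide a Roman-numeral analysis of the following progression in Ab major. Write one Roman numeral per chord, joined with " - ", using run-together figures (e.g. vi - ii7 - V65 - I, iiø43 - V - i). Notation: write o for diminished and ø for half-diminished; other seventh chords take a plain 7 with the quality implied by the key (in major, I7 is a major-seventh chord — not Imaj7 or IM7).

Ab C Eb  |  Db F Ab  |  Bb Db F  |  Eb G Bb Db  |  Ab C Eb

I - IV - ii - V7 - I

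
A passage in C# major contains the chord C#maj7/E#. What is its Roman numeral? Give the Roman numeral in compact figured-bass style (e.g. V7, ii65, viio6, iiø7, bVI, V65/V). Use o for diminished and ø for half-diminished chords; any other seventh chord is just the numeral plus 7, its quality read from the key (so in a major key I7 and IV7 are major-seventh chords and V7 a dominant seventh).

I65

Stacked in thirds the chord is C#-E#-G#-B#: a major seventh chord on C#.
C# is scale degree 1 in C# major, and a major seventh chord on that degree is written I7.
With E# in the bass the chord is in first inversion, so the figured bass is 65.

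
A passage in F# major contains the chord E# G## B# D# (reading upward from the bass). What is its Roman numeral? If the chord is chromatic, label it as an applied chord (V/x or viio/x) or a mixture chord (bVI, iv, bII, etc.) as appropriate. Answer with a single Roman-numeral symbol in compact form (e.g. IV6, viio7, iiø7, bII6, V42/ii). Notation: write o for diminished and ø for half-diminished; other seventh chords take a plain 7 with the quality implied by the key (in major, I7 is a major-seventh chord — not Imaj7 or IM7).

V7/iii

The pitches E#-G##-B#-D# form a dominant seventh chord rooted on E#.
E# is not a diatonic chord root with this quality in F# major, but it lies a perfect fifth above A# (iii), so the chord functions as an applied dominant of iii.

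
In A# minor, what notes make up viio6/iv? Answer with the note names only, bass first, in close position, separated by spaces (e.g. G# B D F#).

E# G# C##

The slash marks an applied leading-tone chord: viio of iv. In A# minor, iv is D#, so the leading tone to it is C##, a half step below.
Building a diminished triad on C## gives C##-E#-G#.
With the 6 figure the chord is in first inversion; from the bass E# upward in close position it reads E#-G#-C##.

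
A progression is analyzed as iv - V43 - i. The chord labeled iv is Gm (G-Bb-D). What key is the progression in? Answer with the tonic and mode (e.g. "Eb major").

The anchor chord is a minor triad on G, labeled iv.
If G is scale degree 4 and the mode makes that degree carry a minor triad, the tonic is D and the mode is minor.

D minor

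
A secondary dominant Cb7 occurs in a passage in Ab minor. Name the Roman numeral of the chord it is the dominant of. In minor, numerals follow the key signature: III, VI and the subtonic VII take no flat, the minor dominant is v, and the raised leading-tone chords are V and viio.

The chord is a dominant seventh chord on Cb.
A dominant resolves down a perfect fifth: Cb → Fb. In Ab minor, Fb is scale degree 6, i.e. VI.

VI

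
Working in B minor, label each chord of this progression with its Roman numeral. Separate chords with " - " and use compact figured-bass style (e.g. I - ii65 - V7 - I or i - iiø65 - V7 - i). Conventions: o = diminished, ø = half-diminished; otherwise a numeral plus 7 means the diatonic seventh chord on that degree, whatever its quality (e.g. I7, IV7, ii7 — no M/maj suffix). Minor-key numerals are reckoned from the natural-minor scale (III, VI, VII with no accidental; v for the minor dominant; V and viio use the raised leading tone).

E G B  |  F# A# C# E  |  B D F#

iv - V7 - i

E-G-B: minor triad on E = scale degree 4 → iv.
F#-A#-C#-E has root F#, degree 5 in B minor, so V7.
B-D-F#: root B is the tonic; minor triad there is i.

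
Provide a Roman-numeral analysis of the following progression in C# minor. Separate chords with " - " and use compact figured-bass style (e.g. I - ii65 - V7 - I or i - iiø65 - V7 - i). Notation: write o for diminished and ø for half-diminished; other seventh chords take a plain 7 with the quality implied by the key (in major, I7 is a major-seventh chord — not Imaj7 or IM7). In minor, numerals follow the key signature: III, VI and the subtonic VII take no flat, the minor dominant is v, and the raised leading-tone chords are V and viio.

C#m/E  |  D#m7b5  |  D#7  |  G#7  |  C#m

C#m/E has root C#, degree 1 in C# minor, so i6.
D#m7b5 has root D#, degree 2 in C# minor, so iiø7.
D#7: a dominant seventh chord on D#, the applied dominant of V → V7/V.
G#7: root G# is the dominant; dominant seventh chord there is V7.
C#m: minor triad on C# = scale degree 1 → i.

i6 - iiø7 - V7/V - V7 - i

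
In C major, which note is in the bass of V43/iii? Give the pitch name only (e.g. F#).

F#

The applied chord V43/iii is rooted on B: B-D#-F#-A.
The figure 43 means second inversion — the fifth is in the bass.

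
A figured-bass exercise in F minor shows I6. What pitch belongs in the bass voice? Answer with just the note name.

A

I in F minor has root F; the chord is F-A-C.
The figure 6 means first inversion — the third is in the bass.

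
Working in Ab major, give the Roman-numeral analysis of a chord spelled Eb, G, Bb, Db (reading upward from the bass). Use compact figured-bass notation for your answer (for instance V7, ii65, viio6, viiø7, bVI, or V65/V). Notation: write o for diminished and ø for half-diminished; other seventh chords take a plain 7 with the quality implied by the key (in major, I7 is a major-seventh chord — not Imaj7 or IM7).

Stacked in thirds the chord is Eb-G-Bb-Db: a dominant seventh chord on Eb.
In Ab major, Eb is the dominant; the diatonic dominant seventh chord there is V7.

V7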